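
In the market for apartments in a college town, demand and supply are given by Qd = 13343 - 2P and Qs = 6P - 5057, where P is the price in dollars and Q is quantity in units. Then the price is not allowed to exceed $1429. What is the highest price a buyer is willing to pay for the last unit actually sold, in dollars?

Setting quantity demanded equal to quantity supplied, 13343 - 2P = 6P - 5057, gives P* = 2300 and Q* = 8743.
The ceiling of 1429 is below the equilibrium price 2300, so it binds.
At P = 1429: Qd = 13343 - 2·1429 = 10485 and Qs = 6·1429 - 5057 = 3517.
Only 3517 units reach the market. On the demand curve, the marginal buyer's willingness to pay at Q = 3517 is (13343 - 3517)/2 = 4913.

4913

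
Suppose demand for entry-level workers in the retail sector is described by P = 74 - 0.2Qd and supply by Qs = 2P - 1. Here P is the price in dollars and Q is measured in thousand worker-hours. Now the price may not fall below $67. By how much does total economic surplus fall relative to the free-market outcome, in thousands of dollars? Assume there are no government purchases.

1715

Rearranging demand gives Qd = 370 - 5P. Setting quantity demanded equal to quantity supplied, 370 - 5P = 2P - 1, gives P* = 53 and Q* = 105.
The floor of 67 is above the equilibrium price 53, so it binds.
At P = 67: Qd = 370 - 5·67 = 35 and Qs = 2·67 - 1 = 133.
Quantity traded falls to 35. At Q = 35 the demand price is (370 - 35)/5 = 67 and the supply price is (1 + 35)/2 = 18.
Deadweight loss = ½ · (67 - 18) · (105 - 35) = ½ · 49 · 70 = 1715.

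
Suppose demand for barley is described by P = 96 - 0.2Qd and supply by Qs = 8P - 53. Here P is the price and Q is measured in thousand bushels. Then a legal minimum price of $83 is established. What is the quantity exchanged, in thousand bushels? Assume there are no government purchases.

Rearranging demand gives Qd = 480 - 5P. Setting quantity demanded equal to quantity supplied, 480 - 5P = 8P - 53, gives P* = 41 and Q* = 275.
The floor of 83 is above the equilibrium price 41, so it binds.
At P = 83: Qd = 480 - 5·83 = 65 and Qs = 8·83 - 53 = 611.
The quantity actually transacted is the short side, demand: 65.

65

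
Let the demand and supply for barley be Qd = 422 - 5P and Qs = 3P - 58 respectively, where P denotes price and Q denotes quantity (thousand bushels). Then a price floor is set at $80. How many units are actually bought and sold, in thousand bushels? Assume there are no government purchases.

Equilibrium: 422 - 5P = 3P - 58, so 480 = 8P and P* = 60, Q* = 122.
The floor of 80 is above the equilibrium price 60, so it binds.
At P = 80: Qd = 422 - 5·80 = 22 and Qs = 3·80 - 58 = 182.
The quantity actually transacted is the short side, demand: 22.

22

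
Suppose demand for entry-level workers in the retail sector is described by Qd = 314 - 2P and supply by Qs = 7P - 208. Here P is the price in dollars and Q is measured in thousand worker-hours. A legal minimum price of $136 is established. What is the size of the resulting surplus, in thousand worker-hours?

Setting quantity demanded equal to quantity supplied, 314 - 2P = 7P - 208, gives P* = 58 and Q* = 198.
The floor of 136 is above the equilibrium price 58, so it binds.
At P = 136: Qd = 314 - 2·136 = 42 and Qs = 7·136 - 208 = 744.
Surplus = Qs - Qd = 744 - 42 = 702.

702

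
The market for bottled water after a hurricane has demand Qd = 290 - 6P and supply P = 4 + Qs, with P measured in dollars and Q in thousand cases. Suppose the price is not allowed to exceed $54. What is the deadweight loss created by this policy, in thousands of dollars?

Rearranging supply gives Qs = P - 4. Without the control the market clears where 290 - 6P = P - 4, i.e. P* = 42 and Q* = 38.
The ceiling of 54 is above the equilibrium price 42, so it is not binding; the market clears at P* = 42, Q* = 38.
Since the control does not bind, no trades are prevented and deadweight loss is zero.

0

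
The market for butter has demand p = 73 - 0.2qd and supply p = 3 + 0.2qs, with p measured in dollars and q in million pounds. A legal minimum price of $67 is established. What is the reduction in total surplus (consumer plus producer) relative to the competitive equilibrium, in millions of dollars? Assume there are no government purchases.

Rearranging demand gives qd = 365 - 5p; rearranging supply gives qs = 5p - 15. Setting quantity demanded equal to quantity supplied, 365 - 5p = 5p - 15, gives p* = 38 and q* = 175.
Because the floor (67) lies above the market-clearing price, it is binding.
At p = 67: qd = 365 - 5·67 = 30 and qs = 5·67 - 15 = 320.
Quantity traded falls to 30. At q = 30 the demand price is (365 - 30)/5 = 67 and the supply price is (15 + 30)/5 = 9.
Deadweight loss = ½ · (67 - 9) · (175 - 30) = ½ · 58 · 145 = 4205.

4205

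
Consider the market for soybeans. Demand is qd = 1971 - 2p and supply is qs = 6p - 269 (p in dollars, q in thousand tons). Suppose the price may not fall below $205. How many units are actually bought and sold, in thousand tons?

1411

Without the control the market clears where 1971 - 2p = 6p - 269, i.e. p* = 280 and q* = 1411.
Since 205 is below p* = 280, the floor does not bind and the free-market outcome prevails.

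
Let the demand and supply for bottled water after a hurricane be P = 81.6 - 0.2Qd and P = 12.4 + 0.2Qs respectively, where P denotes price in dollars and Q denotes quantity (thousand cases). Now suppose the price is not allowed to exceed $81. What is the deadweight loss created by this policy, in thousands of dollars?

0

Rearranging demand gives Qd = 408 - 5P; rearranging supply gives Qs = 5P - 62. Setting quantity demanded equal to quantity supplied, 408 - 5P = 5P - 62, gives P* = 47 and Q* = 173.
The ceiling of 81 is above the equilibrium price 47, so it is not binding; the market clears at P* = 47, Q* = 173.
Since the control does not bind, no trades are prevented and deadweight loss is zero.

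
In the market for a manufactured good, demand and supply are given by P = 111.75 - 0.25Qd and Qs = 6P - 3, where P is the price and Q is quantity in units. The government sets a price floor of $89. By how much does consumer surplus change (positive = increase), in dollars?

-7876

Rearranging demand gives Qd = 447 - 4P. Without the control the market clears where 447 - 4P = 6P - 3, i.e. P* = 45 and Q* = 267.
The floor of 89 is above the equilibrium price 45, so it binds.
At P = 89: Qd = 447 - 4·89 = 91 and Qs = 6·89 - 3 = 531.
Consumer surplus without the control is ½ · (111.75 - 45) · 267 = 8911.125.
With the floor, consumers buy 91 units at 89, so CS = ½ · (111.75 - 89) · 91 = 1035.125.
Change in consumer surplus = 1035.125 - 8911.125 = -7876.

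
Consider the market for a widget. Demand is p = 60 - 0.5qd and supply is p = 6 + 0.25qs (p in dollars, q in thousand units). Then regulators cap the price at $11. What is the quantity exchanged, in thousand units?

20

Rearranging demand gives qd = 120 - 2p; rearranging supply gives qs = 4p - 24. Without the control the market clears where 120 - 2p = 4p - 24, i.e. p* = 24 and q* = 72.
The ceiling of 11 is below the equilibrium price 24, so it binds.
At p = 11: qd = 120 - 2·11 = 98 and qs = 4·11 - 24 = 20.
The quantity actually transacted is the short side, supply: 20.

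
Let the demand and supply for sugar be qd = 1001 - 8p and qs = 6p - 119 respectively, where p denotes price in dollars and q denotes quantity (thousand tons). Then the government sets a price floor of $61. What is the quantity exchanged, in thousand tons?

361

Setting quantity demanded equal to quantity supplied, 1001 - 8p = 6p - 119, gives p* = 80 and q* = 361.
The floor of 61 is below the equilibrium price 80, so it is not binding; the market clears at p* = 80, q* = 361.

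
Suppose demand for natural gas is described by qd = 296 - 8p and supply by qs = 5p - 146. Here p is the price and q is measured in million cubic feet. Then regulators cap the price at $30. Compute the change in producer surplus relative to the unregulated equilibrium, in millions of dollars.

Without the control the market clears where 296 - 8p = 5p - 146, i.e. p* = 34 and q* = 24.
The ceiling of 30 is below the equilibrium price 34, so it binds.
At p = 30: qd = 296 - 8·30 = 56 and qs = 5·30 - 146 = 4.
Producer surplus without the control is ½ · (34 - 29.2) · 24 = 57.6.
With the ceiling, producers sell 4 units at 30, so PS = ½ · (30 - 29.2) · 4 = 1.6.
Change in producer surplus = 1.6 - 57.6 = -56.

-56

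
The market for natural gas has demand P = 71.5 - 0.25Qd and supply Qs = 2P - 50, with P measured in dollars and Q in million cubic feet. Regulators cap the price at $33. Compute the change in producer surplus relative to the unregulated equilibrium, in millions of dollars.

-897

Rearranging demand gives Qd = 286 - 4P. In a free market, 286 - 4P = 2P - 50 gives the equilibrium P* = 56, Q* = 62.
Since 33 < 56, the ceiling is binding.
At P = 33: Qd = 286 - 4·33 = 154 and Qs = 2·33 - 50 = 16.
Producer surplus without the control is ½ · (56 - 25) · 62 = 961.
With the ceiling, producers sell 16 units at 33, so PS = ½ · (33 - 25) · 16 = 64.
Change in producer surplus = 64 - 961 = -897.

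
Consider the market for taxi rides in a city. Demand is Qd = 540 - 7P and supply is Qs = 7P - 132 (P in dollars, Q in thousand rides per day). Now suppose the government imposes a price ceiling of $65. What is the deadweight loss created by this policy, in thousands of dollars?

0

Setting quantity demanded equal to quantity supplied, 540 - 7P = 7P - 132, gives P* = 48 and Q* = 204.
The ceiling of 65 is above the equilibrium price 48, so it is not binding; the market clears at P* = 48, Q* = 204.
Since the control does not bind, no trades are prevented and deadweight loss is zero.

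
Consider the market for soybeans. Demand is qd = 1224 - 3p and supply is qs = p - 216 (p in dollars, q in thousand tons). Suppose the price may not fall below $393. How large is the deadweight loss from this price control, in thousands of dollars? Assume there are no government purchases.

Without the control the market clears where 1224 - 3p = p - 216, i.e. p* = 360 and q* = 144.
The floor of 393 is above the equilibrium price 360, so it binds.
At p = 393: qd = 1224 - 3·393 = 45 and qs = 393 - 216 = 177.
Quantity traded falls to 45. At q = 45 the demand price is (1224 - 45)/3 = 393 and the supply price is 216 + 45 = 261.
Deadweight loss = ½ · (393 - 261) · (144 - 45) = ½ · 132 · 99 = 6534.

6534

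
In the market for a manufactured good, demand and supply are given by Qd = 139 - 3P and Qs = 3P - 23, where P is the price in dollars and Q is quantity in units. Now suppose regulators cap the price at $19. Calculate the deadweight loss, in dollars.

Setting quantity demanded equal to quantity supplied, 139 - 3P = 3P - 23, gives P* = 27 and Q* = 58.
The ceiling of 19 is below the equilibrium price 27, so it binds.
At P = 19: Qd = 139 - 3·19 = 82 and Qs = 3·19 - 23 = 34.
Quantity traded falls to 34. At Q = 34 the demand price is (139 - 34)/3 = 35 and the supply price is (23 + 34)/3 = 19.
Deadweight loss = ½ · (35 - 19) · (58 - 34) = ½ · 16 · 24 = 192.

192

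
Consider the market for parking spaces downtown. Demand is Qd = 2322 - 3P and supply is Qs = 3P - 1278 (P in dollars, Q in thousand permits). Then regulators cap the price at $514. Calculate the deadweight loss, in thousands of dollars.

Equilibrium: 2322 - 3P = 3P - 1278, so 3600 = 6P and P* = 600, Q* = 522.
Since 514 < 600, the ceiling is binding.
At P = 514: Qd = 2322 - 3·514 = 780 and Qs = 3·514 - 1278 = 264.
Quantity traded falls to 264. At Q = 264 the demand price is (2322 - 264)/3 = 686 and the supply price is (1278 + 264)/3 = 514.
Deadweight loss = ½ · (686 - 514) · (522 - 264) = ½ · 172 · 258 = 22188.

22188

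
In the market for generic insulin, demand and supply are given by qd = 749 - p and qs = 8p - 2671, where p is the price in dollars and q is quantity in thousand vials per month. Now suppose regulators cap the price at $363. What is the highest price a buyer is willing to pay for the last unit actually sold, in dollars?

516

In a free market, 749 - p = 8p - 2671 gives the equilibrium p* = 380, q* = 369.
The ceiling of 363 is below the equilibrium price 380, so it binds.
At p = 363: qd = 749 - 363 = 386 and qs = 8·363 - 2671 = 233.
Only 233 units reach the market. On the demand curve, the marginal buyer's willingness to pay at q = 233 is (749 - 233) = 516.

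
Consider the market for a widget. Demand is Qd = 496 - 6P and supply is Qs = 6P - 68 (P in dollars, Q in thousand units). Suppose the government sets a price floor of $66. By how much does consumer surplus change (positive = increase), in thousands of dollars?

Equilibrium: 496 - 6P = 6P - 68, so 564 = 12P and P* = 47, Q* = 214.
Because the floor (66) lies above the market-clearing price, it is binding.
At P = 66: Qd = 496 - 6·66 = 100 and Qs = 6·66 - 68 = 328.
Consumer surplus without the control is ½ · (248/3 - 47) · 214 = 11449/3.
With the floor, consumers buy 100 units at 66, so CS = ½ · (248/3 - 66) · 100 = 2500/3.
Change in consumer surplus = 2500/3 - 11449/3 = -2983.

-2983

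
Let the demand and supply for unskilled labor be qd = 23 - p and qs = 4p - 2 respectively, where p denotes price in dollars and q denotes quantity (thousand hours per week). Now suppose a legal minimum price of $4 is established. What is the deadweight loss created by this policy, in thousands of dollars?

0

Equilibrium: 23 - p = 4p - 2, so 25 = 5p and p* = 5, q* = 18.
Since 4 is below p* = 5, the floor does not bind and the free-market outcome prevails.
Since the control does not bind, no trades are prevented and deadweight loss is zero.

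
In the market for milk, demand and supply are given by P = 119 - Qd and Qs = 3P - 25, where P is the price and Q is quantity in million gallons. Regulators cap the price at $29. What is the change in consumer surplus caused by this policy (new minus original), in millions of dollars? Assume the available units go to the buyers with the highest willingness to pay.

Rearranging demand gives Qd = 119 - P. Equilibrium: 119 - P = 3P - 25, so 144 = 4P and P* = 36, Q* = 83.
Because the ceiling (29) lies below the market-clearing price, it is binding.
At P = 29: Qd = 119 - 29 = 90 and Qs = 3·29 - 25 = 62.
Consumer surplus without the control is ½ · (119 - 36) · 83 = 3444.5.
With the ceiling, 62 units are sold at 29 (assume they go to the highest-value buyers). The demand price at Q = 62 is 57, so CS = ½ · [(119 - 29) + (57 - 29)] · 62 = 3658.
Change in consumer surplus = 3658 - 3444.5 = 213.5.

213.5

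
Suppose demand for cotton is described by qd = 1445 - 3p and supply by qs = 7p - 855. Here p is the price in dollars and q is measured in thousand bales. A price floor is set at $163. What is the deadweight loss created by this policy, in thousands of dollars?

Without the control the market clears where 1445 - 3p = 7p - 855, i.e. p* = 230 and q* = 755.
The floor of 163 is below the equilibrium price 230, so it is not binding; the market clears at p* = 230, q* = 755.
Since the control does not bind, no trades are prevented and deadweight loss is zero.

0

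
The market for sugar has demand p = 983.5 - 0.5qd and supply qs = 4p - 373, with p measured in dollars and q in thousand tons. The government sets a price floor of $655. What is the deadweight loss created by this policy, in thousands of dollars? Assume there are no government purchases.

105337.5

Rearranging demand gives qd = 1967 - 2p. In a free market, 1967 - 2p = 4p - 373 gives the equilibrium p* = 390, q* = 1187.
The floor of 655 is above the equilibrium price 390, so it binds.
At p = 655: qd = 1967 - 2·655 = 657 and qs = 4·655 - 373 = 2247.
Quantity traded falls to 657. At q = 657 the demand price is (1967 - 657)/2 = 655 and the supply price is (373 + 657)/4 = 257.5.
Deadweight loss = ½ · (655 - 257.5) · (1187 - 657) = ½ · 397.5 · 530 = 105337.5.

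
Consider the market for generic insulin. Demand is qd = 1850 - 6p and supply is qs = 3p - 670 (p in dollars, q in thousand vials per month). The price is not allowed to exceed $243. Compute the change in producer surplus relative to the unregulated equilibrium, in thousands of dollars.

-4236.5

In a free market, 1850 - 6p = 3p - 670 gives the equilibrium p* = 280, q* = 170.
Since 243 < 280, the ceiling is binding.
At p = 243: qd = 1850 - 6·243 = 392 and qs = 3·243 - 670 = 59.
Producer surplus without the control is ½ · (280 - 670/3) · 170 = 14450/3.
With the ceiling, producers sell 59 units at 243, so PS = ½ · (243 - 670/3) · 59 = 3481/6.
Change in producer surplus = 3481/6 - 14450/3 = -4236.5.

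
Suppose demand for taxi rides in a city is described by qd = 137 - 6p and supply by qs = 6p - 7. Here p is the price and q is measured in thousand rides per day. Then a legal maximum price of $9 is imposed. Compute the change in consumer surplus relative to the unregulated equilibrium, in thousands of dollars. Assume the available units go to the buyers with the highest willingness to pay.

114

Without the control the market clears where 137 - 6p = 6p - 7, i.e. p* = 12 and q* = 65.
Because the ceiling (9) lies below the market-clearing price, it is binding.
At p = 9: qd = 137 - 6·9 = 83 and qs = 6·9 - 7 = 47.
Consumer surplus without the control is ½ · (137/6 - 12) · 65 = 4225/12.
With the ceiling, 47 units are sold at 9 (assume they go to the highest-value buyers). The demand price at q = 47 is 15, so CS = ½ · [(137/6 - 9) + (15 - 9)] · 47 = 5593/12.
Change in consumer surplus = 5593/12 - 4225/12 = 114.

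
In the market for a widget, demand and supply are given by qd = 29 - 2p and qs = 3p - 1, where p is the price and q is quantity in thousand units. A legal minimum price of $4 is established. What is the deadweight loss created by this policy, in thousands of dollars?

0

In a free market, 29 - 2p = 3p - 1 gives the equilibrium p* = 6, q* = 17.
The floor of 4 is below the equilibrium price 6, so it is not binding; the market clears at p* = 6, q* = 17.
Since the control does not bind, no trades are prevented and deadweight loss is zero.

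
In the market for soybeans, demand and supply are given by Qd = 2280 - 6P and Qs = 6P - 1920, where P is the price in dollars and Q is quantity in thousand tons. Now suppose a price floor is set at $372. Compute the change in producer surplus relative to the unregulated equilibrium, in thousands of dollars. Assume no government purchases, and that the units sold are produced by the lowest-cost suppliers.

In a free market, 2280 - 6P = 6P - 1920 gives the equilibrium P* = 350, Q* = 180.
Since 372 > 350, the floor is binding.
At P = 372: Qd = 2280 - 6·372 = 48 and Qs = 6·372 - 1920 = 312.
Producer surplus without the control is ½ · (350 - 320) · 180 = 2700.
With the floor, 48 units are sold at 372. The supply price at Q = 48 is 328, so PS = ½ · [(372 - 320) + (372 - 328)] · 48 = 2304.
Change in producer surplus = 2304 - 2700 = -396.

-396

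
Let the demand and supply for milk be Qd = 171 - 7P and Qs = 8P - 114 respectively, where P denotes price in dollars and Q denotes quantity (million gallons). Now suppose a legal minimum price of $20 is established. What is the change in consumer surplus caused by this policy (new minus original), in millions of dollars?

Without the control the market clears where 171 - 7P = 8P - 114, i.e. P* = 19 and Q* = 38.
The floor of 20 is above the equilibrium price 19, so it binds.
At P = 20: Qd = 171 - 7·20 = 31 and Qs = 8·20 - 114 = 46.
Consumer surplus without the control is ½ · (171/7 - 19) · 38 = 722/7.
With the floor, consumers buy 31 units at 20, so CS = ½ · (171/7 - 20) · 31 = 961/14.
Change in consumer surplus = 961/14 - 722/7 = -34.5.

-34.5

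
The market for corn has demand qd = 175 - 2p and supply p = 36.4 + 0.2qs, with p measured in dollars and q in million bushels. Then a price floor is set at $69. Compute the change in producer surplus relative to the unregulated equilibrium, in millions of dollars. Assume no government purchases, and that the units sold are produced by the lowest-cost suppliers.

536.4

Rearranging supply gives qs = 5p - 182. Setting quantity demanded equal to quantity supplied, 175 - 2p = 5p - 182, gives p* = 51 and q* = 73.
Because the floor (69) lies above the market-clearing price, it is binding.
At p = 69: qd = 175 - 2·69 = 37 and qs = 5·69 - 182 = 163.
Producer surplus without the control is ½ · (51 - 36.4) · 73 = 532.9.
With the floor, 37 units are sold at 69. The supply price at q = 37 is 43.8, so PS = ½ · [(69 - 36.4) + (69 - 43.8)] · 37 = 1069.3.
Change in producer surplus = 1069.3 - 532.9 = 536.4.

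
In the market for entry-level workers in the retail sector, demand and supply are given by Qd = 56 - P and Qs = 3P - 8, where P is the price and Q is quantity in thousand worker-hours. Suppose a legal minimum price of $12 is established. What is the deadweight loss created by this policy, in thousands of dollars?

0

In a free market, 56 - P = 3P - 8 gives the equilibrium P* = 16, Q* = 40.
The floor of 12 is below the equilibrium price 16, so it is not binding; the market clears at P* = 16, Q* = 40.
Since the control does not bind, no trades are prevented and deadweight loss is zero.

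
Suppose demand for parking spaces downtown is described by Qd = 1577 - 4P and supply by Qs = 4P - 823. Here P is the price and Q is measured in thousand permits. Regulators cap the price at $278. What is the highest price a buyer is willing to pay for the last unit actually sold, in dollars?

Without the control the market clears where 1577 - 4P = 4P - 823, i.e. P* = 300 and Q* = 377.
Since 278 < 300, the ceiling is binding.
At P = 278: Qd = 1577 - 4·278 = 465 and Qs = 4·278 - 823 = 289.
Only 289 units reach the market. On the demand curve, the marginal buyer's willingness to pay at Q = 289 is (1577 - 289)/4 = 322.

322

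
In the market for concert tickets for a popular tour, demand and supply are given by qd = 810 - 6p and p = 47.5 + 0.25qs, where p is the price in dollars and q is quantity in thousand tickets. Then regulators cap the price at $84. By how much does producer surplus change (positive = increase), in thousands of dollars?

Rearranging supply gives qs = 4p - 190. In a free market, 810 - 6p = 4p - 190 gives the equilibrium p* = 100, q* = 210.
Because the ceiling (84) lies below the market-clearing price, it is binding.
At p = 84: qd = 810 - 6·84 = 306 and qs = 4·84 - 190 = 146.
Producer surplus without the control is ½ · (100 - 47.5) · 210 = 5512.5.
With the ceiling, producers sell 146 units at 84, so PS = ½ · (84 - 47.5) · 146 = 2664.5.
Change in producer surplus = 2664.5 - 5512.5 = -2848.

-2848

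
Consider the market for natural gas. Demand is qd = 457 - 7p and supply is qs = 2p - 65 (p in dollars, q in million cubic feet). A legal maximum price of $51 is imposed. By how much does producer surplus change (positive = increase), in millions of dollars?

Without the control the market clears where 457 - 7p = 2p - 65, i.e. p* = 58 and q* = 51.
Because the ceiling (51) lies below the market-clearing price, it is binding.
At p = 51: qd = 457 - 7·51 = 100 and qs = 2·51 - 65 = 37.
Producer surplus without the control is ½ · (58 - 32.5) · 51 = 650.25.
With the ceiling, producers sell 37 units at 51, so PS = ½ · (51 - 32.5) · 37 = 342.25.
Change in producer surplus = 342.25 - 650.25 = -308.

-308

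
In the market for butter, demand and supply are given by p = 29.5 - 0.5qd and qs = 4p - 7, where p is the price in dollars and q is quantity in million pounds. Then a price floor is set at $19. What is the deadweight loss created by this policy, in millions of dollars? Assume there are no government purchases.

Rearranging demand gives qd = 59 - 2p. Equilibrium: 59 - 2p = 4p - 7, so 66 = 6p and p* = 11, q* = 37.
Because the floor (19) lies above the market-clearing price, it is binding.
At p = 19: qd = 59 - 2·19 = 21 and qs = 4·19 - 7 = 69.
Quantity traded falls to 21. At q = 21 the demand price is (59 - 21)/2 = 19 and the supply price is (7 + 21)/4 = 7.
Deadweight loss = ½ · (19 - 7) · (37 - 21) = ½ · 12 · 16 = 96.

96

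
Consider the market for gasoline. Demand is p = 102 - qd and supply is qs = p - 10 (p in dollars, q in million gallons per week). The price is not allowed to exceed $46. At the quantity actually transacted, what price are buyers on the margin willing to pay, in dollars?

Rearranging demand gives qd = 102 - p. Equilibrium: 102 - p = p - 10, so 112 = 2p and p* = 56, q* = 46.
Since 46 < 56, the ceiling is binding.
At p = 46: qd = 102 - 46 = 56 and qs = 46 - 10 = 36.
Only 36 units reach the market. On the demand curve, the marginal buyer's willingness to pay at q = 36 is (102 - 36) = 66.

66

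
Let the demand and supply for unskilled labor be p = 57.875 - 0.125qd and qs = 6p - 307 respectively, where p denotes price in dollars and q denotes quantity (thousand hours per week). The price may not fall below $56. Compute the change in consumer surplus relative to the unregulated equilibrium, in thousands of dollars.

-19

Rearranging demand gives qd = 463 - 8p. In a free market, 463 - 8p = 6p - 307 gives the equilibrium p* = 55, q* = 23.
Since 56 > 55, the floor is binding.
At p = 56: qd = 463 - 8·56 = 15 and qs = 6·56 - 307 = 29.
Consumer surplus without the control is ½ · (57.875 - 55) · 23 = 33.0625.
With the floor, consumers buy 15 units at 56, so CS = ½ · (57.875 - 56) · 15 = 14.0625.
Change in consumer surplus = 14.0625 - 33.0625 = -19.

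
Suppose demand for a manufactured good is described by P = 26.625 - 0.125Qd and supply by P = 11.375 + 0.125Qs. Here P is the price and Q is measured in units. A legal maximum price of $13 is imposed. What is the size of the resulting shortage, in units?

96

Rearranging demand gives Qd = 213 - 8P; rearranging supply gives Qs = 8P - 91. Without the control the market clears where 213 - 8P = 8P - 91, i.e. P* = 19 and Q* = 61.
The ceiling of 13 is below the equilibrium price 19, so it binds.
At P = 13: Qd = 213 - 8·13 = 109 and Qs = 8·13 - 91 = 13.
Shortage = Qd - Qs = 109 - 13 = 96.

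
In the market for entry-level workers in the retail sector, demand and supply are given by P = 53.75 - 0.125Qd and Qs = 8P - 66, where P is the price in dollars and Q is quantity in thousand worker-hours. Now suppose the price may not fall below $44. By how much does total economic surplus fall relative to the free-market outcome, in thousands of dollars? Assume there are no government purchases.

Rearranging demand gives Qd = 430 - 8P. Equilibrium: 430 - 8P = 8P - 66, so 496 = 16P and P* = 31, Q* = 182.
Because the floor (44) lies above the market-clearing price, it is binding.
At P = 44: Qd = 430 - 8·44 = 78 and Qs = 8·44 - 66 = 286.
Quantity traded falls to 78. At Q = 78 the demand price is (430 - 78)/8 = 44 and the supply price is (66 + 78)/8 = 18.
Deadweight loss = ½ · (44 - 18) · (182 - 78) = ½ · 26 · 104 = 1352.

1352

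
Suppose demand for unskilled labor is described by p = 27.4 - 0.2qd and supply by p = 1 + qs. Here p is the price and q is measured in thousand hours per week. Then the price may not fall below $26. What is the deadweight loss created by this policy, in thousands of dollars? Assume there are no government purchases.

135

Rearranging demand gives qd = 137 - 5p; rearranging supply gives qs = p - 1. Equilibrium: 137 - 5p = p - 1, so 138 = 6p and p* = 23, q* = 22.
Since 26 > 23, the floor is binding.
At p = 26: qd = 137 - 5·26 = 7 and qs = 26 - 1 = 25.
Quantity traded falls to 7. At q = 7 the demand price is (137 - 7)/5 = 26 and the supply price is 1 + 7 = 8.
Deadweight loss = ½ · (26 - 8) · (22 - 7) = ½ · 18 · 15 = 135.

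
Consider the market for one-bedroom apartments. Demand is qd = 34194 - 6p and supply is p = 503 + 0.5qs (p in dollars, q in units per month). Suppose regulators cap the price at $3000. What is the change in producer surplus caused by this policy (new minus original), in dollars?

-8951600

Rearranging supply gives qs = 2p - 1006. Equilibrium: 34194 - 6p = 2p - 1006, so 35200 = 8p and p* = 4400, q* = 7794.
Because the ceiling (3000) lies below the market-clearing price, it is binding.
At p = 3000: qd = 34194 - 6·3000 = 16194 and qs = 2·3000 - 1006 = 4994.
Producer surplus without the control is ½ · (4400 - 503) · 7794 = 15186609.
With the ceiling, producers sell 4994 units at 3000, so PS = ½ · (3000 - 503) · 4994 = 6235009.
Change in producer surplus = 6235009 - 15186609 = -8951600.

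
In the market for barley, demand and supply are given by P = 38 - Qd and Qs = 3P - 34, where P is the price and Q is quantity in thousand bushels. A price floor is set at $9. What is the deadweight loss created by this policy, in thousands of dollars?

Rearranging demand gives Qd = 38 - P. In a free market, 38 - P = 3P - 34 gives the equilibrium P* = 18, Q* = 20.
The floor of 9 is below the equilibrium price 18, so it is not binding; the market clears at P* = 18, Q* = 20.
Since the control does not bind, no trades are prevented and deadweight loss is zero.

0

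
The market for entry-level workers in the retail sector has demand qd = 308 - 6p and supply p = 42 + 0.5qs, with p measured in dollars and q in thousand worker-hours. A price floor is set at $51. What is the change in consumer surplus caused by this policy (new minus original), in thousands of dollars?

-16

Rearranging supply gives qs = 2p - 84. In a free market, 308 - 6p = 2p - 84 gives the equilibrium p* = 49, q* = 14.
Since 51 > 49, the floor is binding.
At p = 51: qd = 308 - 6·51 = 2 and qs = 2·51 - 84 = 18.
Consumer surplus without the control is ½ · (154/3 - 49) · 14 = 49/3.
With the floor, consumers buy 2 units at 51, so CS = ½ · (154/3 - 51) · 2 = 1/3.
Change in consumer surplus = 1/3 - 49/3 = -16.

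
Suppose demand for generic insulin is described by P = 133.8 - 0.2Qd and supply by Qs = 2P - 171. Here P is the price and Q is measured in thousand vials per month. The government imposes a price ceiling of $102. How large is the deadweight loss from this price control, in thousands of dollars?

453.6

Rearranging demand gives Qd = 669 - 5P. In a free market, 669 - 5P = 2P - 171 gives the equilibrium P* = 120, Q* = 69.
The ceiling of 102 is below the equilibrium price 120, so it binds.
At P = 102: Qd = 669 - 5·102 = 159 and Qs = 2·102 - 171 = 33.
Quantity traded falls to 33. At Q = 33 the demand price is (669 - 33)/5 = 127.2 and the supply price is (171 + 33)/2 = 102.
Deadweight loss = ½ · (127.2 - 102) · (69 - 33) = ½ · 25.2 · 36 = 453.6.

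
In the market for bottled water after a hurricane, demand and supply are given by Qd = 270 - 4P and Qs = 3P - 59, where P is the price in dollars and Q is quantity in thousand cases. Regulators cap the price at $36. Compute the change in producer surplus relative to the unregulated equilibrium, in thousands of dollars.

-720.5

Equilibrium: 270 - 4P = 3P - 59, so 329 = 7P and P* = 47, Q* = 82.
Because the ceiling (36) lies below the market-clearing price, it is binding.
At P = 36: Qd = 270 - 4·36 = 126 and Qs = 3·36 - 59 = 49.
Producer surplus without the control is ½ · (47 - 59/3) · 82 = 3362/3.
With the ceiling, producers sell 49 units at 36, so PS = ½ · (36 - 59/3) · 49 = 2401/6.
Change in producer surplus = 2401/6 - 3362/3 = -720.5.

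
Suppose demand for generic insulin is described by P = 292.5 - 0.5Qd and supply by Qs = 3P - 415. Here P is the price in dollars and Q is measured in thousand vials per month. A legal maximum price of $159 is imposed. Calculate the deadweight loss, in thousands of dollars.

Rearranging demand gives Qd = 585 - 2P. Equilibrium: 585 - 2P = 3P - 415, so 1000 = 5P and P* = 200, Q* = 185.
Since 159 < 200, the ceiling is binding.
At P = 159: Qd = 585 - 2·159 = 267 and Qs = 3·159 - 415 = 62.
Quantity traded falls to 62. At Q = 62 the demand price is (585 - 62)/2 = 261.5 and the supply price is (415 + 62)/3 = 159.
Deadweight loss = ½ · (261.5 - 159) · (185 - 62) = ½ · 102.5 · 123 = 6303.75.

6303.75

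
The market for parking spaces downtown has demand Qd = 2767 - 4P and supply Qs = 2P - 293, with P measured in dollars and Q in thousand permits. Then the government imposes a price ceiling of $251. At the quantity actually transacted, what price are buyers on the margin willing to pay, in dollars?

639.5

Without the control the market clears where 2767 - 4P = 2P - 293, i.e. P* = 510 and Q* = 727.
The ceiling of 251 is below the equilibrium price 510, so it binds.
At P = 251: Qd = 2767 - 4·251 = 1763 and Qs = 2·251 - 293 = 209.
Only 209 units reach the market. On the demand curve, the marginal buyer's willingness to pay at Q = 209 is (2767 - 209)/4 = 639.5.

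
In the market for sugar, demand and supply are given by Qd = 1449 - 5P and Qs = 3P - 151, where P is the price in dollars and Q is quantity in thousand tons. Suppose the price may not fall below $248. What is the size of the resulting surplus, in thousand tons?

Equilibrium: 1449 - 5P = 3P - 151, so 1600 = 8P and P* = 200, Q* = 449.
Since 248 > 200, the floor is binding.
At P = 248: Qd = 1449 - 5·248 = 209 and Qs = 3·248 - 151 = 593.
Surplus = Qs - Qd = 593 - 209 = 384.

384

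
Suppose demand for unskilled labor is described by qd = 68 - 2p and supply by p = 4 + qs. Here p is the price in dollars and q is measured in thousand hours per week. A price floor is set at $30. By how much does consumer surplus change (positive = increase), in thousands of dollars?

Rearranging supply gives qs = p - 4. In a free market, 68 - 2p = p - 4 gives the equilibrium p* = 24, q* = 20.
Since 30 > 24, the floor is binding.
At p = 30: qd = 68 - 2·30 = 8 and qs = 30 - 4 = 26.
Consumer surplus without the control is ½ · (34 - 24) · 20 = 100.
With the floor, consumers buy 8 units at 30, so CS = ½ · (34 - 30) · 8 = 16.
Change in consumer surplus = 16 - 100 = -84.

-84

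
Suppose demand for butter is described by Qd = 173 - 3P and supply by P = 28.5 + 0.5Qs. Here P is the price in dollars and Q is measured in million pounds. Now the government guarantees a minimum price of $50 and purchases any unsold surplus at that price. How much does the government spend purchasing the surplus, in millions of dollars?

Rearranging supply gives Qs = 2P - 57. Without the control the market clears where 173 - 3P = 2P - 57, i.e. P* = 46 and Q* = 35.
Because the floor (50) lies above the market-clearing price, it is binding.
At P = 50: Qd = 173 - 3·50 = 23 and Qs = 2·50 - 57 = 43.
Surplus = Qs - Qd = 20.
Government expenditure = surplus × support price = 20 × 50 = 1000.

1000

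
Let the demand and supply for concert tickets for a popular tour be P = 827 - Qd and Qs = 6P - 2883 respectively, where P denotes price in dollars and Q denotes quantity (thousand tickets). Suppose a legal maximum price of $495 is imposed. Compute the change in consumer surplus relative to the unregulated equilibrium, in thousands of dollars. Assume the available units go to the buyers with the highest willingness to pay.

Rearranging demand gives Qd = 827 - P. In a free market, 827 - P = 6P - 2883 gives the equilibrium P* = 530, Q* = 297.
Because the ceiling (495) lies below the market-clearing price, it is binding.
At P = 495: Qd = 827 - 495 = 332 and Qs = 6·495 - 2883 = 87.
Consumer surplus without the control is ½ · (827 - 530) · 297 = 44104.5.
With the ceiling, 87 units are sold at 495 (assume they go to the highest-value buyers). The demand price at Q = 87 is 740, so CS = ½ · [(827 - 495) + (740 - 495)] · 87 = 25099.5.
Change in consumer surplus = 25099.5 - 44104.5 = -19005.

-19005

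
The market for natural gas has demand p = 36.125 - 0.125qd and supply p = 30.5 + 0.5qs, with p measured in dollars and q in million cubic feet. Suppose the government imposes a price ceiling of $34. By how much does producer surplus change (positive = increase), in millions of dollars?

-8

Rearranging demand gives qd = 289 - 8p; rearranging supply gives qs = 2p - 61. Without the control the market clears where 289 - 8p = 2p - 61, i.e. p* = 35 and q* = 9.
Since 34 < 35, the ceiling is binding.
At p = 34: qd = 289 - 8·34 = 17 and qs = 2·34 - 61 = 7.
Producer surplus without the control is ½ · (35 - 30.5) · 9 = 20.25.
With the ceiling, producers sell 7 units at 34, so PS = ½ · (34 - 30.5) · 7 = 12.25.
Change in producer surplus = 12.25 - 20.25 = -8.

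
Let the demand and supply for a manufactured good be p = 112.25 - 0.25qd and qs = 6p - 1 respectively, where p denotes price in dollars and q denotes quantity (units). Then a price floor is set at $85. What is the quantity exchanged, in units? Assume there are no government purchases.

109

Rearranging demand gives qd = 449 - 4p. Equilibrium: 449 - 4p = 6p - 1, so 450 = 10p and p* = 45, q* = 269.
Since 85 > 45, the floor is binding.
At p = 85: qd = 449 - 4·85 = 109 and qs = 6·85 - 1 = 509.
The quantity actually transacted is the short side, demand: 109.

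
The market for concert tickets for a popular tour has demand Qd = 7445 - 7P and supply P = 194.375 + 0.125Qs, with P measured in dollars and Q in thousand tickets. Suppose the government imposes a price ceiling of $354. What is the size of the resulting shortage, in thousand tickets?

3690

Rearranging supply gives Qs = 8P - 1555. Setting quantity demanded equal to quantity supplied, 7445 - 7P = 8P - 1555, gives P* = 600 and Q* = 3245.
Because the ceiling (354) lies below the market-clearing price, it is binding.
At P = 354: Qd = 7445 - 7·354 = 4967 and Qs = 8·354 - 1555 = 1277.
Shortage = Qd - Qs = 4967 - 1277 = 3690.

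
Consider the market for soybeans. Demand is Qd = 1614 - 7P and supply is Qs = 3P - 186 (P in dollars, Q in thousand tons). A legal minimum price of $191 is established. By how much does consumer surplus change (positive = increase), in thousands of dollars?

Setting quantity demanded equal to quantity supplied, 1614 - 7P = 3P - 186, gives P* = 180 and Q* = 354.
Since 191 > 180, the floor is binding.
At P = 191: Qd = 1614 - 7·191 = 277 and Qs = 3·191 - 186 = 387.
Consumer surplus without the control is ½ · (1614/7 - 180) · 354 = 62658/7.
With the floor, consumers buy 277 units at 191, so CS = ½ · (1614/7 - 191) · 277 = 76729/14.
Change in consumer surplus = 76729/14 - 62658/7 = -3470.5.

-3470.5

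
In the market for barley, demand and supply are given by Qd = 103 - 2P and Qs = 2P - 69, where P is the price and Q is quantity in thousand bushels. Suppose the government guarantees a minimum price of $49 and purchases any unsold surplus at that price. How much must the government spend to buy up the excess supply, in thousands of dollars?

Without the control the market clears where 103 - 2P = 2P - 69, i.e. P* = 43 and Q* = 17.
Since 49 > 43, the floor is binding.
At P = 49: Qd = 103 - 2·49 = 5 and Qs = 2·49 - 69 = 29.
Surplus = Qs - Qd = 24.
Government expenditure = surplus × support price = 24 × 49 = 1176.

1176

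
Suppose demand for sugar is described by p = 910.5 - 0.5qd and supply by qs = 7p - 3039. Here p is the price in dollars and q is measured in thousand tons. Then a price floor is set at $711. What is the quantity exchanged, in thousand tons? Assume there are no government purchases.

Rearranging demand gives qd = 1821 - 2p. Without the control the market clears where 1821 - 2p = 7p - 3039, i.e. p* = 540 and q* = 741.
The floor of 711 is above the equilibrium price 540, so it binds.
At p = 711: qd = 1821 - 2·711 = 399 and qs = 7·711 - 3039 = 1938.
The quantity actually transacted is the short side, demand: 399.

399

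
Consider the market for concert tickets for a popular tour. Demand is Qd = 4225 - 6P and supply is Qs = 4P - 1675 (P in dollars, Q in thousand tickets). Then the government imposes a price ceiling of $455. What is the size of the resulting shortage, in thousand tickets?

1350

Without the control the market clears where 4225 - 6P = 4P - 1675, i.e. P* = 590 and Q* = 685.
Since 455 < 590, the ceiling is binding.
At P = 455: Qd = 4225 - 6·455 = 1495 and Qs = 4·455 - 1675 = 145.
Shortage = Qd - Qs = 1495 - 145 = 1350.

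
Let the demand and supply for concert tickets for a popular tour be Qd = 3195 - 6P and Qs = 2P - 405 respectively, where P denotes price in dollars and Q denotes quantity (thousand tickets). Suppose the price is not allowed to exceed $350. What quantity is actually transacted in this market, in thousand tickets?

295

Without the control the market clears where 3195 - 6P = 2P - 405, i.e. P* = 450 and Q* = 495.
Since 350 < 450, the ceiling is binding.
At P = 350: Qd = 3195 - 6·350 = 1095 and Qs = 2·350 - 405 = 295.
The quantity actually transacted is the short side, supply: 295.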